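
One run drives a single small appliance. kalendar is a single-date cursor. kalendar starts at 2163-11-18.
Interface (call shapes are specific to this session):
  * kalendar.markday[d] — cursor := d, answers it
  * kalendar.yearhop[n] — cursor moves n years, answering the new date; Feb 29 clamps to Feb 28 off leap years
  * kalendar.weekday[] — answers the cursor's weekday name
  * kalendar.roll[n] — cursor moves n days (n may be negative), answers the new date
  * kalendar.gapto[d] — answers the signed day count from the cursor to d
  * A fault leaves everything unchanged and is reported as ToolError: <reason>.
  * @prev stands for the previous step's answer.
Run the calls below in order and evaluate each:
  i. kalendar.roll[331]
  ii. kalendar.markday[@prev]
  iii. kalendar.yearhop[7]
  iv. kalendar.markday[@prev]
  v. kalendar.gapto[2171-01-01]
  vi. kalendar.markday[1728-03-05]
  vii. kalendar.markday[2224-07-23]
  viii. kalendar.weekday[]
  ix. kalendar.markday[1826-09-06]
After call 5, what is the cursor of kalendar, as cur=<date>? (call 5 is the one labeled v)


·→ kalendar.roll(n: 331)
·← 2164-10-14
·→ kalendar.markday(d: @prev)
·← 2164-10-14
·→ kalendar.yearhop(n: 7)
·← 2171-10-14
·→ kalendar.markday(d: @prev)
·← 2171-10-14
·→ kalendar.gapto(d: 2171-01-01)
·← -286
·→ kalendar.markday(d: 1728-03-05)
·← 1728-03-05
·→ kalendar.markday(d: 2224-07-23)
·← 2224-07-23
·→ kalendar.weekday()
·← Friday
·→ kalendar.markday(d: 1826-09-06)
·← 1826-09-06

Answer: cur=2171-10-14


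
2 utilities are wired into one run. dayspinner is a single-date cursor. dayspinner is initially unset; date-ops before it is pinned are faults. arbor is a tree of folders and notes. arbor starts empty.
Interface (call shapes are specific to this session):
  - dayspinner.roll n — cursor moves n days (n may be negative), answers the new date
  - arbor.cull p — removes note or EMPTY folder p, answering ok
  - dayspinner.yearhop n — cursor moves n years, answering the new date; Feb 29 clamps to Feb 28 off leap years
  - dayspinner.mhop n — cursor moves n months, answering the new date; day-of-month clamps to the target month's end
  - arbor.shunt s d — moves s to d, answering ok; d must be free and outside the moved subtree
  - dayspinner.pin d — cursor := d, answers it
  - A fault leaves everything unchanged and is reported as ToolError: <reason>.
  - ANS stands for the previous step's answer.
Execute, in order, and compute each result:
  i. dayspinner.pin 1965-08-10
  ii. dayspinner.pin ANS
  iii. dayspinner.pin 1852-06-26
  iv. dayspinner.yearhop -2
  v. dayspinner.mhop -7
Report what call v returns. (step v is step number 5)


·→ dayspinner.pin(d→1965-08-10)
·← 1965-08-10
·→ dayspinner.pin(d→ANS)
·← 1965-08-10
·→ dayspinner.pin(d→1852-06-26)
·← 1852-06-26
·→ dayspinner.yearhop(n→-2)
·← 1850-06-26
·→ dayspinner.mhop(n→-7)
·← 1849-11-26

Answer: 1849-11-26


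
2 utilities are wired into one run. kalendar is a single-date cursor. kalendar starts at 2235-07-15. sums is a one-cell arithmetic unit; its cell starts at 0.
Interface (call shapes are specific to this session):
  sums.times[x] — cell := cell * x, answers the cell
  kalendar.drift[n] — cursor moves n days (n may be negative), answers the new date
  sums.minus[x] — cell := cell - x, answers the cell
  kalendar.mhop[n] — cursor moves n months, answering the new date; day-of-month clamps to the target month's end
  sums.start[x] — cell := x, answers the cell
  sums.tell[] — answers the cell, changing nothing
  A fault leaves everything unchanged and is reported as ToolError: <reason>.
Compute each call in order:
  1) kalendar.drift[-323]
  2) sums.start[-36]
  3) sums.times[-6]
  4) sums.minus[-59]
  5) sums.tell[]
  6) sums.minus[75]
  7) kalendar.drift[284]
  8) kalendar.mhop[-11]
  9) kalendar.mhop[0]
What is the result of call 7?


I run drift using -323, yielding 2234-08-26.
I invoke start using -36, which returns -36.
I run times using -6, → 216.
Using minus using -59, and see 275.
Using tell, — result: 275.
I run minus using 75, and see 200.
Then drift using 284: 2235-06-06.
Next I call mhop using -11, which returns 2234-07-06.
I call mhop using 0, yielding 2234-07-06.

Answer: 2235-06-06


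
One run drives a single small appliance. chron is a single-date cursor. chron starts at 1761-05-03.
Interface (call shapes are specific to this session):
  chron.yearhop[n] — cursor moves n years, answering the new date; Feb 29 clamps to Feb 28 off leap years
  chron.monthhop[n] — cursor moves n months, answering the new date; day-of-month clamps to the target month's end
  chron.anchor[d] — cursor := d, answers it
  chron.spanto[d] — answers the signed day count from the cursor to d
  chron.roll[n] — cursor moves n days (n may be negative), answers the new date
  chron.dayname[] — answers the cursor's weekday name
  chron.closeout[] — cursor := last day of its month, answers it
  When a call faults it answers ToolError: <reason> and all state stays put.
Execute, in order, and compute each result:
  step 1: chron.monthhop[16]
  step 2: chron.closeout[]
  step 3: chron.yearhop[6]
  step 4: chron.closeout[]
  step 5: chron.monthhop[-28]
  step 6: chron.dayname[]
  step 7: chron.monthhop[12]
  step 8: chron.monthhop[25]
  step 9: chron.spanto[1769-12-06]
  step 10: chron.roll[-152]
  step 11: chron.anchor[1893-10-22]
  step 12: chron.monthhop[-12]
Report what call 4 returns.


~$ monthhop n=16
= 1762-09-03
~$ closeout
= 1762-09-30
~$ yearhop n=6
= 1768-09-30
~$ closeout
= 1768-09-30
~$ monthhop n=-28
= 1766-05-30
~$ dayname
= Friday
~$ monthhop n=12
= 1767-05-30
~$ monthhop n=25
= 1769-06-30
~$ spanto d=1769-12-06
= 159
~$ roll n=-152
= 1769-01-29
~$ anchor d=1893-10-22
= 1893-10-22
~$ monthhop n=-12
= 1892-10-22

Answer: 1768-09-30


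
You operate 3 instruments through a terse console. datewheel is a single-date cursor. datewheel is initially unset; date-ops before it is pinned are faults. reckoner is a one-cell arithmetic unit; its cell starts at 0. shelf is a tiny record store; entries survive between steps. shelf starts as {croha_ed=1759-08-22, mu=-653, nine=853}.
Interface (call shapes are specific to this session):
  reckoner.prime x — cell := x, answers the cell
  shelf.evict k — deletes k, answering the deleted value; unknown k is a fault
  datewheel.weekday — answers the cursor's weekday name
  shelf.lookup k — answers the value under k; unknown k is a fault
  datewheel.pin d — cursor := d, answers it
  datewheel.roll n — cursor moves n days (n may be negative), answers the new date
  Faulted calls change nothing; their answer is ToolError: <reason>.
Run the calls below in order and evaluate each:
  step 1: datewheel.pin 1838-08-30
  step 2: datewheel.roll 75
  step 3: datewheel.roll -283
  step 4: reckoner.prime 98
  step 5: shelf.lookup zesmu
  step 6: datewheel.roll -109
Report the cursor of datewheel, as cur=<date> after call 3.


Answer: cur=1838-02-03

Derivation:
> datewheel.pin 1838-08-30
[out] 1838-08-30
> datewheel.roll 75
[out] 1838-11-13
> datewheel.roll -283
[out] 1838-02-03
> reckoner.prime 98
[out] 98
> shelf.lookup zesmu
[out] ToolError: no such key zesmu
> datewheel.roll -109
[out] 1837-10-17


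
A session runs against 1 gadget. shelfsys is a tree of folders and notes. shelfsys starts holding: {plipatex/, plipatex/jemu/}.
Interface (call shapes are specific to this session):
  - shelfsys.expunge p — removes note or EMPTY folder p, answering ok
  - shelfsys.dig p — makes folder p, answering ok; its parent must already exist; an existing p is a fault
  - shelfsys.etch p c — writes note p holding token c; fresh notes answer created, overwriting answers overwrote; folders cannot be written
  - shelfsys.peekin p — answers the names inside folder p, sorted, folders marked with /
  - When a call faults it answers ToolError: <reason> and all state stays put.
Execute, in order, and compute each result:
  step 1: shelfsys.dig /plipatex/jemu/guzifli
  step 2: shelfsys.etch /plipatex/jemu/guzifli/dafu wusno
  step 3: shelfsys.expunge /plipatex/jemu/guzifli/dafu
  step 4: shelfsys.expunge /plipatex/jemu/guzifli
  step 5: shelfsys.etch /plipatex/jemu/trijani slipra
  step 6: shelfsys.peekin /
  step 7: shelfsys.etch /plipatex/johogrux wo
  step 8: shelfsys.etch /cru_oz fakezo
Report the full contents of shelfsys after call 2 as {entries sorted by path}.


Answer: {plipatex/, plipatex/jemu/, plipatex/jemu/guzifli/, plipatex/jemu/guzifli/dafu=wusno}

Derivation:
Next I call dig passing /plipatex/jemu/guzifli, and get ok.
Invoking etch passing /plipatex/jemu/guzifli/dafu, wusno, giving created.
I call expunge passing /plipatex/jemu/guzifli/dafu, yielding ok.
Then expunge passing /plipatex/jemu/guzifli, and see ok.
Next I call etch passing /plipatex/jemu/trijani, slipra, and observe created.
Next I call peekin passing /, → [plipatex/].
I try etch passing /plipatex/johogrux, wo, giving created.
Then etch passing /cru_oz, fakezo, and see created.


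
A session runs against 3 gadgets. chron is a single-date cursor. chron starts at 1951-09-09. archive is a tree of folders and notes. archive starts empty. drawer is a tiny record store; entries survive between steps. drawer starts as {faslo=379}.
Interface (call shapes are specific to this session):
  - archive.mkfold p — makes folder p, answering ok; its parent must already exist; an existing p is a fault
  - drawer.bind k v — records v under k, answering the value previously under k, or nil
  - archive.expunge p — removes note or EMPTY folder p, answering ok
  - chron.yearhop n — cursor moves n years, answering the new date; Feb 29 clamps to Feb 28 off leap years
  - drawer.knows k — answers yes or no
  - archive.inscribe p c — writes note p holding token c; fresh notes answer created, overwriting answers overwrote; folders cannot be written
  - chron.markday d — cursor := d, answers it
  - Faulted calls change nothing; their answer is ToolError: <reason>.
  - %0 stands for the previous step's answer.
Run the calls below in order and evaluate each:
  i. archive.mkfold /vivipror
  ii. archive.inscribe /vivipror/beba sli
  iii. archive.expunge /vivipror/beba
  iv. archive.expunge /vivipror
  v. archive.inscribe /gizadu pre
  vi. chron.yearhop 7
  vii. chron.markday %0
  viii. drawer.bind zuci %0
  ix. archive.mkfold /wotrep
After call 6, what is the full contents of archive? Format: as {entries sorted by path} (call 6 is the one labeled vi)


Answer: {gizadu=pre}

Derivation:
% archive.mkfold(p='/vivipror') ~> ok
% archive.inscribe(p='/vivipror/beba', c='sli') ~> created
% archive.expunge(p='/vivipror/beba') ~> ok
% archive.expunge(p='/vivipror') ~> ok
% archive.inscribe(p='/gizadu', c='pre') ~> created
% chron.yearhop(n='7') ~> 1958-09-09
% chron.markday(d='%0') ~> 1958-09-09
% drawer.bind(k='zuci', v='%0') ~> nil
% archive.mkfold(p='/wotrep') ~> ok


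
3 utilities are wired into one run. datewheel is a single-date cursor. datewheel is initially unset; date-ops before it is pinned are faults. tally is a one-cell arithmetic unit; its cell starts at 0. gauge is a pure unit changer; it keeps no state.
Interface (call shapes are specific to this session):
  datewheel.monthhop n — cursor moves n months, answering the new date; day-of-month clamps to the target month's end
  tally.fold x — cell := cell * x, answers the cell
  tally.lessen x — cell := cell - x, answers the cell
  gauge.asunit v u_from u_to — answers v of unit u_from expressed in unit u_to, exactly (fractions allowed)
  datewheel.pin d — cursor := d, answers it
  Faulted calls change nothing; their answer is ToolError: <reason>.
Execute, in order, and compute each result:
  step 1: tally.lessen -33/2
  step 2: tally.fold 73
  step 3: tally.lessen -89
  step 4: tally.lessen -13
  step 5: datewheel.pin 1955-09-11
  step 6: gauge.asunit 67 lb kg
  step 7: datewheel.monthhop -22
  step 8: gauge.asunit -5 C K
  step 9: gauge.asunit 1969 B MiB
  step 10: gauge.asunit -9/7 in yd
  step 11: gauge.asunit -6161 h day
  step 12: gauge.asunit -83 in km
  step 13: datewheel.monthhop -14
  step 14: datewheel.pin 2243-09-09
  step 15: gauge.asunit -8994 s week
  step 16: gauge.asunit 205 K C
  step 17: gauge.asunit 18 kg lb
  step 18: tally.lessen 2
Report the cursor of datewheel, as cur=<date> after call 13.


Answer: cur=1952-09-11

Derivation:
CALL lessen[x='-33/2']
RET  33/2
CALL fold[x='73']
RET  2409/2
CALL lessen[x='-89']
RET  2587/2
CALL lessen[x='-13']
RET  2613/2
CALL pin[d='1955-09-11']
RET  1955-09-11
CALL asunit[v='67'; u_from='lb'; u_to='kg']
RET  3039068879/100000000
CALL monthhop[n='-22']
RET  1953-11-11
CALL asunit[v='-5'; u_from='C'; u_to='K']
RET  5363/20
CALL asunit[v='1969'; u_from='B'; u_to='MiB']
RET  1969/1048576
CALL asunit[v='-9/7'; u_from='in'; u_to='yd']
RET  -1/28
CALL asunit[v='-6161'; u_from='h'; u_to='day']
RET  -6161/24
CALL asunit[v='-83'; u_from='in'; u_to='km']
RET  -10541/5000000
CALL monthhop[n='-14']
RET  1952-09-11
CALL pin[d='2243-09-09']
RET  2243-09-09
CALL asunit[v='-8994'; u_from='s'; u_to='week']
RET  -1499/100800
CALL asunit[v='205'; u_from='K'; u_to='C']
RET  -1363/20
CALL asunit[v='18'; u_from='kg'; u_to='lb']
RET  1800000000/45359237
CALL lessen[x='2']
RET  2609/2


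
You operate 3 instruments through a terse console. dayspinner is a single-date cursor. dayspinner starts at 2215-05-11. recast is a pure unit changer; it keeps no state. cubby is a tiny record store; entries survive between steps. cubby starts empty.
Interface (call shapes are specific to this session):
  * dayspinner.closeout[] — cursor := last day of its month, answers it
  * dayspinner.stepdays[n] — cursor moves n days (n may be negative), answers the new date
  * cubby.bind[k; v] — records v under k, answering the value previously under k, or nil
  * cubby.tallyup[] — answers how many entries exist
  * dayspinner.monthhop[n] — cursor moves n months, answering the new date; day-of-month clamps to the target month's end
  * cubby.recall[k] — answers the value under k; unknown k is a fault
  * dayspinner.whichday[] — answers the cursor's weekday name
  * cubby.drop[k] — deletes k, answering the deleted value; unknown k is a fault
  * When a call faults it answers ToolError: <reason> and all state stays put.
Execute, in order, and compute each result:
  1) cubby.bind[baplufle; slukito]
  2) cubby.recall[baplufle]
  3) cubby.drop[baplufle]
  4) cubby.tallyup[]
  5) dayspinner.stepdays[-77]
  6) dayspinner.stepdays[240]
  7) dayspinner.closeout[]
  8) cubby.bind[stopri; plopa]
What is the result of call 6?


Answer: 2215-10-21

Derivation:
% 1. cubby.bind(baplufle, slukito) => nil
% 2. cubby.recall(baplufle) => slukito
% 3. cubby.drop(baplufle) => slukito
% 4. cubby.tallyup() => 0
% 5. dayspinner.stepdays(-77) => 2215-02-23
% 6. dayspinner.stepdays(240) => 2215-10-21
% 7. dayspinner.closeout() => 2215-10-31
% 8. cubby.bind(stopri, plopa) => nil


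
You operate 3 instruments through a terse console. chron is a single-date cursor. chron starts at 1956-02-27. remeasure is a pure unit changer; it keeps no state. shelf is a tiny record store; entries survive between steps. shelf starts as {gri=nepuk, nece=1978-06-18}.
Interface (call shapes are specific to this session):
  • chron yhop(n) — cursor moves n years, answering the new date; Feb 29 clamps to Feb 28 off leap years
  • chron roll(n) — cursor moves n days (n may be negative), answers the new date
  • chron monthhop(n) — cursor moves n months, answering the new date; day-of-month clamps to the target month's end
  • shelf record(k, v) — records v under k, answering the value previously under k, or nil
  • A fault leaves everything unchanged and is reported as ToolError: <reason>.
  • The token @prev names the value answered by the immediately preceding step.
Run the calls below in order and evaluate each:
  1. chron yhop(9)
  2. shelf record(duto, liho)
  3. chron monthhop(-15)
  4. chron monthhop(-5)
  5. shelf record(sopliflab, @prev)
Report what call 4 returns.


Answer: 1963-06-27

Derivation:
-- 1. chron yhop(n→9) -> 1965-02-27
-- 2. shelf record(k→duto, v→liho) -> nil
-- 3. chron monthhop(n→-15) -> 1963-11-27
-- 4. chron monthhop(n→-5) -> 1963-06-27
-- 5. shelf record(k→sopliflab, v→@prev) -> nil


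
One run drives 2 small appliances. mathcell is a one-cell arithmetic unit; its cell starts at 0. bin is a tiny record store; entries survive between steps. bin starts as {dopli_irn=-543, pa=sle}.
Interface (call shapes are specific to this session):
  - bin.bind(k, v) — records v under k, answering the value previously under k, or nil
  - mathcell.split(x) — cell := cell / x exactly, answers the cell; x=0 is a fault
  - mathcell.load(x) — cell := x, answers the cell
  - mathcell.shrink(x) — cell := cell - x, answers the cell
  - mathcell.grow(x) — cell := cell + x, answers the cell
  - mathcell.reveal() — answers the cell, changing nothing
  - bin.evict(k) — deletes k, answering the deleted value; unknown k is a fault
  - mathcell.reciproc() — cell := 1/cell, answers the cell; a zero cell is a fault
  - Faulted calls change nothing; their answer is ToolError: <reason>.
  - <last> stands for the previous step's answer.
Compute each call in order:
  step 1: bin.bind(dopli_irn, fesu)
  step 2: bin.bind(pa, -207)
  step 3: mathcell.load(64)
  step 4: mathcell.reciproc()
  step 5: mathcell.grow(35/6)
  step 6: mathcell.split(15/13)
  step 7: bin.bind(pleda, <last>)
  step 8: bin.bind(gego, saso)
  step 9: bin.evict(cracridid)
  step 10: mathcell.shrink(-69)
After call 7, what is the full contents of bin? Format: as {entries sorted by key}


Answer: {dopli_irn=fesu, pa=-207, pleda=14599/2880}

Derivation:
// bin.bind(k='dopli_irn', v='fesu') ~> -543
// bin.bind(k='pa', v='-207') ~> sle
// mathcell.load(x='64') ~> 64
// mathcell.reciproc() ~> 1/64
// mathcell.grow(x='35/6') ~> 1123/192
// mathcell.split(x='15/13') ~> 14599/2880
// bin.bind(k='pleda', v='<last>') ~> nil
// bin.bind(k='gego', v='saso') ~> nil
// bin.evict(k='cracridid') ~> ToolError: no such key cracridid
// mathcell.shrink(x='-69') ~> 213319/2880


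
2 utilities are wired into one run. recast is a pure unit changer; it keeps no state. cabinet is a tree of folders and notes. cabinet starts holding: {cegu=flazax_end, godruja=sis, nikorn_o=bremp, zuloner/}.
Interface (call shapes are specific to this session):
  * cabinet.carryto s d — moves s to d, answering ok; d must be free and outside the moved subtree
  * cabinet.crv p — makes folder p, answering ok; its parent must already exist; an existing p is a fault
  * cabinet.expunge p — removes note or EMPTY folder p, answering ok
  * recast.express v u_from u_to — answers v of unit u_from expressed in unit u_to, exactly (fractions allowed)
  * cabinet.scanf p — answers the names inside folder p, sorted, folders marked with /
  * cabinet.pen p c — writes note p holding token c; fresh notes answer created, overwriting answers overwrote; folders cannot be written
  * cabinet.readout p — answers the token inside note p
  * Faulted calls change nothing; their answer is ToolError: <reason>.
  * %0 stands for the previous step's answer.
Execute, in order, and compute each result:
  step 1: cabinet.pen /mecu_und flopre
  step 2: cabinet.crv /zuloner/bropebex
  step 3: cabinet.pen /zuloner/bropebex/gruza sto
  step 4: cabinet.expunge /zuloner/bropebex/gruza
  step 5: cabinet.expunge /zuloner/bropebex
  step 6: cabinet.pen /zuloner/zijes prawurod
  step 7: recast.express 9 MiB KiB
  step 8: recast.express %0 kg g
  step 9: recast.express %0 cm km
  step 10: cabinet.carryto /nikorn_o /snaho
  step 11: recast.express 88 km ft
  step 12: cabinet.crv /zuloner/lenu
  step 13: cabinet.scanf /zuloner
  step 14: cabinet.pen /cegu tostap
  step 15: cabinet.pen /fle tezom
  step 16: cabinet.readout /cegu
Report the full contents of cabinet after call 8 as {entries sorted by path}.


[in] cabinet.pen p→/mecu_und c→flopre
= created
[in] cabinet.crv p→/zuloner/bropebex
= ok
[in] cabinet.pen p→/zuloner/bropebex/gruza c→sto
= created
[in] cabinet.expunge p→/zuloner/bropebex/gruza
= ok
[in] cabinet.expunge p→/zuloner/bropebex
= ok
[in] cabinet.pen p→/zuloner/zijes c→prawurod
= created
[in] recast.express v→9 u_from→MiB u_to→KiB
= 9216
[in] recast.express v→%0 u_from→kg u_to→g
= 9216000
[in] recast.express v→%0 u_from→cm u_to→km
= 2304/25
[in] cabinet.carryto s→/nikorn_o d→/snaho
= ok
[in] recast.express v→88 u_from→km u_to→ft
= 110000000/381
[in] cabinet.crv p→/zuloner/lenu
= ok
[in] cabinet.scanf p→/zuloner
= [lenu/, zijes]
[in] cabinet.pen p→/cegu c→tostap
= overwrote
[in] cabinet.pen p→/fle c→tezom
= created
[in] cabinet.readout p→/cegu
= tostap

Answer: {cegu=flazax_end, godruja=sis, mecu_und=flopre, nikorn_o=bremp, zuloner/, zuloner/zijes=prawurod}


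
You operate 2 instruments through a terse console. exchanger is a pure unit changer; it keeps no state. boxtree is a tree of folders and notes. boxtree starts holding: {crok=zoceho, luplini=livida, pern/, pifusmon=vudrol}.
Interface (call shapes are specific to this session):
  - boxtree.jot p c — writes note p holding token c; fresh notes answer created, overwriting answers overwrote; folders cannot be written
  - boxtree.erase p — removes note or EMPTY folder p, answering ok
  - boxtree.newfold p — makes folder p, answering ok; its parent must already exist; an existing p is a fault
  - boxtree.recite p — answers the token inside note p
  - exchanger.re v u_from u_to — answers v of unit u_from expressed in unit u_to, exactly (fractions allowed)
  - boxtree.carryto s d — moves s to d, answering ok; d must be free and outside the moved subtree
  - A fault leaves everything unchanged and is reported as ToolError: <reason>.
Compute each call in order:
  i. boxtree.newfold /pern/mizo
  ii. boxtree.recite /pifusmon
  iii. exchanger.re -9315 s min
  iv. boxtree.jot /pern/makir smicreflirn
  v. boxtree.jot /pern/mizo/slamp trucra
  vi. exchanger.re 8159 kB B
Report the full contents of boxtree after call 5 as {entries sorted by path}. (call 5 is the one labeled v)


I call boxtree.newfold passing p: /pern/mizo, and observe ok.
Using boxtree.recite passing p: /pifusmon, and see vudrol.
I try exchanger.re passing v: -9315, u_from: s, u_to: min, yielding -621/4.
Calling boxtree.jot passing p: /pern/makir, c: smicreflirn, — result: created.
Calling boxtree.jot passing p: /pern/mizo/slamp, c: trucra, and get created.
Then exchanger.re passing v: 8159, u_from: kB, u_to: B, and get 8159000.

Answer: {crok=zoceho, luplini=livida, pern/, pern/makir=smicreflirn, pern/mizo/, pern/mizo/slamp=trucra, pifusmon=vudrol}


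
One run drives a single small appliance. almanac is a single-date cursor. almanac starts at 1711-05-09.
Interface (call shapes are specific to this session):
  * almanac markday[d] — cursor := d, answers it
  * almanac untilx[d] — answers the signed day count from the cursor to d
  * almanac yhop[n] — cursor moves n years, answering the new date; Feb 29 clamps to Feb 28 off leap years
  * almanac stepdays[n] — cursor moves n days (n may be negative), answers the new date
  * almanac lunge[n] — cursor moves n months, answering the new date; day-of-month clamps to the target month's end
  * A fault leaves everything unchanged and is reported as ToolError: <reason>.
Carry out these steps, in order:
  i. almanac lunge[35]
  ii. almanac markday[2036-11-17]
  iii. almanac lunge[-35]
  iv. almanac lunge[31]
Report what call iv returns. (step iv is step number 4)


-> almanac lunge(n=35)
<- 1714-04-09
-> almanac markday(d=2036-11-17)
<- 2036-11-17
-> almanac lunge(n=-35)
<- 2033-12-17
-> almanac lunge(n=31)
<- 2036-07-17

Answer: 2036-07-17


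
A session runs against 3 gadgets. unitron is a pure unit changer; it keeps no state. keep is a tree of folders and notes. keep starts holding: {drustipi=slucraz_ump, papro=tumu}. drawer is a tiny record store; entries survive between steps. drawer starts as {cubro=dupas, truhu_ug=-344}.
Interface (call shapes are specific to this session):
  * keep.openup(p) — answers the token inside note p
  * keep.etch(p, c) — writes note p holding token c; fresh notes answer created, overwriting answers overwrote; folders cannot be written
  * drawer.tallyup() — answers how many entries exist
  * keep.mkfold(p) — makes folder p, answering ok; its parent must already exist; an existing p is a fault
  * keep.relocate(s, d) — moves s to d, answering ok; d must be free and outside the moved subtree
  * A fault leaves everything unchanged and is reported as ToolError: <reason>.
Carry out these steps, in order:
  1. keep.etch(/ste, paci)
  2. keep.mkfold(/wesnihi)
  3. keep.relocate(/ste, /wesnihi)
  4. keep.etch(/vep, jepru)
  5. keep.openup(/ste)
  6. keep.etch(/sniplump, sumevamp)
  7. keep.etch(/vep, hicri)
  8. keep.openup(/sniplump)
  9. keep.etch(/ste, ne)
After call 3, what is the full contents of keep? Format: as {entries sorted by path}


Answer: {drustipi=slucraz_ump, papro=tumu, ste=paci, wesnihi/}

Derivation:
-> keep.etch(p: /ste, c: paci)
<- created
-> keep.mkfold(p: /wesnihi)
<- ok
-> keep.relocate(s: /ste, d: /wesnihi)
<- ToolError: exists
-> keep.etch(p: /vep, c: jepru)
<- created
-> keep.openup(p: /ste)
<- paci
-> keep.etch(p: /sniplump, c: sumevamp)
<- created
-> keep.etch(p: /vep, c: hicri)
<- overwrote
-> keep.openup(p: /sniplump)
<- sumevamp
-> keep.etch(p: /ste, c: ne)
<- overwrote


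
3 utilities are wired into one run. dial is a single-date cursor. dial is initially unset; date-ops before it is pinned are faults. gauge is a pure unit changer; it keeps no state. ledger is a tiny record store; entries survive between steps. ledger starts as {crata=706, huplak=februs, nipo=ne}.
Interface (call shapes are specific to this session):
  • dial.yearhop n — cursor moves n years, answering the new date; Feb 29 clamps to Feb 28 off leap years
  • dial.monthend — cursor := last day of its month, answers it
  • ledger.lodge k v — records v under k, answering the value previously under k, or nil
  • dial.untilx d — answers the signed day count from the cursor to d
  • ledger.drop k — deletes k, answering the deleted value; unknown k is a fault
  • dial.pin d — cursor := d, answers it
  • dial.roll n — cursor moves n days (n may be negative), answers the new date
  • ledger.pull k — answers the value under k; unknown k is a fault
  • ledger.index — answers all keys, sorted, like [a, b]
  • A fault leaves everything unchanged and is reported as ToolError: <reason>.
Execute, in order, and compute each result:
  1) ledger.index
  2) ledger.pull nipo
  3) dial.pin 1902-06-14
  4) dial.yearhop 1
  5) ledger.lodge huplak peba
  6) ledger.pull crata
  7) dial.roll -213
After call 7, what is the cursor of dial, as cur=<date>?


Answer: cur=1902-11-13

Derivation:
>> index()
<< [crata, huplak, nipo]
>> pull(k=nipo)
<< ne
>> pin(d=1902-06-14)
<< 1902-06-14
>> yearhop(n=1)
<< 1903-06-14
>> lodge(k=huplak, v=peba)
<< februs
>> pull(k=crata)
<< 706
>> roll(n=-213)
<< 1902-11-13


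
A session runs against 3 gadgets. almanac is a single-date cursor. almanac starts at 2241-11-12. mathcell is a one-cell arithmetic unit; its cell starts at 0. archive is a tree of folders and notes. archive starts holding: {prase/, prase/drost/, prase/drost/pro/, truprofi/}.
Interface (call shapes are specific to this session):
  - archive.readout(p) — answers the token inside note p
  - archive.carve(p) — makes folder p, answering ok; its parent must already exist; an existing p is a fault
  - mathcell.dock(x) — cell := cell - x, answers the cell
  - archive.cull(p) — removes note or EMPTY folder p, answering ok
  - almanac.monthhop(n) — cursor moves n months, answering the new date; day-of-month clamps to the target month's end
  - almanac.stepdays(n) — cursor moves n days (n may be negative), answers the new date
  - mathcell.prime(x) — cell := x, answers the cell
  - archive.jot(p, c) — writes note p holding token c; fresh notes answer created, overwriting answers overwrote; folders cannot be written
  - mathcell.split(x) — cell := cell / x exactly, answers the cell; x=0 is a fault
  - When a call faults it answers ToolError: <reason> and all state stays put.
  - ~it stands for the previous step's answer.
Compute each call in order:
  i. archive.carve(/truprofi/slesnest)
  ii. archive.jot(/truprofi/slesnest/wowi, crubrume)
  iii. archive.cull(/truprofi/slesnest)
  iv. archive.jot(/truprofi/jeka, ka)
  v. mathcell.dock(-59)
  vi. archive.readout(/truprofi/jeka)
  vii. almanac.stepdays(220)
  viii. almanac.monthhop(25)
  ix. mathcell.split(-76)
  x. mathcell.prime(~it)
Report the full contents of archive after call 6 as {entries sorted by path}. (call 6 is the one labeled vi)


Do: carve[p=/truprofi/slesnest]
See: ok
Do: jot[p=/truprofi/slesnest/wowi; c=crubrume]
See: created
Do: cull[p=/truprofi/slesnest]
See: ToolError: not empty
Do: jot[p=/truprofi/jeka; c=ka]
See: created
Do: dock[x=-59]
See: 59
Do: readout[p=/truprofi/jeka]
See: ka
Do: stepdays[n=220]
See: 2242-06-20
Do: monthhop[n=25]
See: 2244-07-20
Do: split[x=-76]
See: -59/76
Do: prime[x=~it]
See: -59/76

Answer: {prase/, prase/drost/, prase/drost/pro/, truprofi/, truprofi/jeka=ka, truprofi/slesnest/, truprofi/slesnest/wowi=crubrume}


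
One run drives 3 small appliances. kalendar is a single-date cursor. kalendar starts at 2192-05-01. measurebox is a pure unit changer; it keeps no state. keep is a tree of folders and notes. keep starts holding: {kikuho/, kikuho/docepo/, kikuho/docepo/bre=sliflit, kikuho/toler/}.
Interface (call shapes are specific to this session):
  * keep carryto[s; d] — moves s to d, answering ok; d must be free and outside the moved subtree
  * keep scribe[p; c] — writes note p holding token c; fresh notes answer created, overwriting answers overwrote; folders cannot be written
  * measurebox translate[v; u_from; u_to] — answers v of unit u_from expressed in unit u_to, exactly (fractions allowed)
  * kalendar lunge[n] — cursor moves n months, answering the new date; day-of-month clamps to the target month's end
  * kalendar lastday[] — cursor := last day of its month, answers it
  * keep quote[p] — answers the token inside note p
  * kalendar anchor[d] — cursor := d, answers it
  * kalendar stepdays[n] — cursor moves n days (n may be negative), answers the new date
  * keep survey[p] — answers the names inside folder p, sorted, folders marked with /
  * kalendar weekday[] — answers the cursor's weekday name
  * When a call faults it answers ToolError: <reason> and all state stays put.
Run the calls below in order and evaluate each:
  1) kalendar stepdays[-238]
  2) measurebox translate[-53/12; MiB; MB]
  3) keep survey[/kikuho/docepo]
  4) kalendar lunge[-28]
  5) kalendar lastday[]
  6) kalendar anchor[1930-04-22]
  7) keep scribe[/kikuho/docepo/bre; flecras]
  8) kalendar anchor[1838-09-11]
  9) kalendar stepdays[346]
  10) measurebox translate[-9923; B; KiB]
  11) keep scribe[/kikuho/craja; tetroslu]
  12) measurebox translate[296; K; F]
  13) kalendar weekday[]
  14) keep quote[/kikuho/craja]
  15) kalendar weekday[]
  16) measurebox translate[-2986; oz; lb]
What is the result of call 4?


Answer: 2189-05-06

Derivation:
% kalendar stepdays n: -238
:: 2191-09-06
% measurebox translate v: -53/12 u_from: MiB u_to: MB
:: -217088/46875
% keep survey p: /kikuho/docepo
:: [bre]
% kalendar lunge n: -28
:: 2189-05-06
% kalendar lastday
:: 2189-05-31
% kalendar anchor d: 1930-04-22
:: 1930-04-22
% keep scribe p: /kikuho/docepo/bre c: flecras
:: overwrote
% kalendar anchor d: 1838-09-11
:: 1838-09-11
% kalendar stepdays n: 346
:: 1839-08-23
% measurebox translate v: -9923 u_from: B u_to: KiB
:: -9923/1024
% keep scribe p: /kikuho/craja c: tetroslu
:: created
% measurebox translate v: 296 u_from: K u_to: F
:: 7313/100
% kalendar weekday
:: Friday
% keep quote p: /kikuho/craja
:: tetroslu
% kalendar weekday
:: Friday
% measurebox translate v: -2986 u_from: oz u_to: lb
:: -1493/8


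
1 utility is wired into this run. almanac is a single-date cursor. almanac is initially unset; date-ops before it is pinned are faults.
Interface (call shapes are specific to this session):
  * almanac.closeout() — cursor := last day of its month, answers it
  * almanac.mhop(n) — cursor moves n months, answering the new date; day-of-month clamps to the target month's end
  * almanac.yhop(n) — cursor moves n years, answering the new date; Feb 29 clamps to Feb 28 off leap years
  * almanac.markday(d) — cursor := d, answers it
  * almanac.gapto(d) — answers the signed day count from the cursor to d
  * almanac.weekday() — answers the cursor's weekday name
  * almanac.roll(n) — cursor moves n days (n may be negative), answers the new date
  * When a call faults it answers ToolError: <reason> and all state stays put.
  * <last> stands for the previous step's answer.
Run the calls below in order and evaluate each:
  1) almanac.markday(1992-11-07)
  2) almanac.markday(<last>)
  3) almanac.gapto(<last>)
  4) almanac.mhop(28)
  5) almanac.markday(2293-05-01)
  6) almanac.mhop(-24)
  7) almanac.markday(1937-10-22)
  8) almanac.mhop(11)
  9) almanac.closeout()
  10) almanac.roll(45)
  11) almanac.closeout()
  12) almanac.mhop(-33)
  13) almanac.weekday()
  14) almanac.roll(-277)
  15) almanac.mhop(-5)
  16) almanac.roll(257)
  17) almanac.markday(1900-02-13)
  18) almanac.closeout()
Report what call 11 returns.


Do: almanac.markday[d=1992-11-07]
See: 1992-11-07
Do: almanac.markday[d=<last>]
See: 1992-11-07
Do: almanac.gapto[d=<last>]
See: 0
Do: almanac.mhop[n=28]
See: 1995-03-07
Do: almanac.markday[d=2293-05-01]
See: 2293-05-01
Do: almanac.mhop[n=-24]
See: 2291-05-01
Do: almanac.markday[d=1937-10-22]
See: 1937-10-22
Do: almanac.mhop[n=11]
See: 1938-09-22
Do: almanac.closeout[]
See: 1938-09-30
Do: almanac.roll[n=45]
See: 1938-11-14
Do: almanac.closeout[]
See: 1938-11-30
Do: almanac.mhop[n=-33]
See: 1936-02-29
Do: almanac.weekday[]
See: Saturday
Do: almanac.roll[n=-277]
See: 1935-05-28
Do: almanac.mhop[n=-5]
See: 1934-12-28
Do: almanac.roll[n=257]
See: 1935-09-11
Do: almanac.markday[d=1900-02-13]
See: 1900-02-13
Do: almanac.closeout[]
See: 1900-02-28

Answer: 1938-11-30


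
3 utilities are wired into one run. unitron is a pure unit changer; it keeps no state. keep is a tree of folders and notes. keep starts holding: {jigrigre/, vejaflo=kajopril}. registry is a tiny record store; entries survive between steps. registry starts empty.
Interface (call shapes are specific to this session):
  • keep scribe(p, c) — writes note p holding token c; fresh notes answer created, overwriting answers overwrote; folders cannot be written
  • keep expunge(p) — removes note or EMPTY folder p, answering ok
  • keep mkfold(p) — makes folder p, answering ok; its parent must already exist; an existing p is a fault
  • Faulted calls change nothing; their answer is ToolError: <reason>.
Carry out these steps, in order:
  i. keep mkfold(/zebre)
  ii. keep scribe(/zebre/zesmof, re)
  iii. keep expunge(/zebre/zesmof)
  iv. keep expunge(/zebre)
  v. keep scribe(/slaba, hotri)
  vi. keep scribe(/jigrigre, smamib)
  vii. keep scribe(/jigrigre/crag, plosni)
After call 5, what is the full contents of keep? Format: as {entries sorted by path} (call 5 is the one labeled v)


>> keep mkfold(p=/zebre)
<< ok
>> keep scribe(p=/zebre/zesmof, c=re)
<< created
>> keep expunge(p=/zebre/zesmof)
<< ok
>> keep expunge(p=/zebre)
<< ok
>> keep scribe(p=/slaba, c=hotri)
<< created
>> keep scribe(p=/jigrigre, c=smamib)
<< ToolError: is a directory
>> keep scribe(p=/jigrigre/crag, c=plosni)
<< created

Answer: {jigrigre/, slaba=hotri, vejaflo=kajopril}


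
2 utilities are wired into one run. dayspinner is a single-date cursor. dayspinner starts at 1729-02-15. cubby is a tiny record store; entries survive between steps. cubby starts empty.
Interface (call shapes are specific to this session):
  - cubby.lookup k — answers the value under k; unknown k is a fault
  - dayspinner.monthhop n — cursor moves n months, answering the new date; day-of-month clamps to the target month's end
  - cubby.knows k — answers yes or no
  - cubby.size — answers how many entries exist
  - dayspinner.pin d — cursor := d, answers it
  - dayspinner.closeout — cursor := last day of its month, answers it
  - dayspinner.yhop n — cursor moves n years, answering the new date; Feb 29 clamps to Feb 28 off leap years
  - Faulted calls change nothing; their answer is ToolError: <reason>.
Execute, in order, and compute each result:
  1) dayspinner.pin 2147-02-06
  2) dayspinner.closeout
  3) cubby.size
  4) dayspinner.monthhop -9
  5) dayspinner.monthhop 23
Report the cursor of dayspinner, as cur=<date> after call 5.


Answer: cur=2148-04-28

Derivation:
==> pin(d: 2147-02-06)
<== 2147-02-06
==> closeout()
<== 2147-02-28
==> size()
<== 0
==> monthhop(n: -9)
<== 2146-05-28
==> monthhop(n: 23)
<== 2148-04-28


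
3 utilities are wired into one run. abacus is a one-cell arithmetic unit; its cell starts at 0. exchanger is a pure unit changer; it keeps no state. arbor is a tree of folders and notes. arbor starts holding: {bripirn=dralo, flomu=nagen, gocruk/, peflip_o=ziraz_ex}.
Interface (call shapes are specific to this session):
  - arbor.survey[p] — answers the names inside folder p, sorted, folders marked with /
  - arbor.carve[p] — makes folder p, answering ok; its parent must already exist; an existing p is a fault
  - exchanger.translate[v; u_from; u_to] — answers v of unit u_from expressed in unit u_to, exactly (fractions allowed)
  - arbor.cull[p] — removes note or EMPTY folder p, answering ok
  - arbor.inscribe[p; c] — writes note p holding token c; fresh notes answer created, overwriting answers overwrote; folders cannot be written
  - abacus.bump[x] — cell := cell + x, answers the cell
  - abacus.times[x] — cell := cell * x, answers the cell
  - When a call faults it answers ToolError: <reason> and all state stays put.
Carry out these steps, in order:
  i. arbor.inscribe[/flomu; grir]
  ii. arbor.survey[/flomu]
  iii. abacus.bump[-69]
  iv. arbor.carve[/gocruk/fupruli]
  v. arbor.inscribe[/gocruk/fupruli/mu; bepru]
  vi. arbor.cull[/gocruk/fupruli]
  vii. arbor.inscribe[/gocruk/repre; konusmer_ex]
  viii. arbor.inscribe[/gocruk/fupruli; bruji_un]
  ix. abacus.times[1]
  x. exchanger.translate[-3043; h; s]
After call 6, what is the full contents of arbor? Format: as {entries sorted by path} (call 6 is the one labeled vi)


>> inscribe(/flomu, grir)
<< overwrote
>> survey(/flomu)
<< ToolError: not a directory
>> bump(-69)
<< -69
>> carve(/gocruk/fupruli)
<< ok
>> inscribe(/gocruk/fupruli/mu, bepru)
<< created
>> cull(/gocruk/fupruli)
<< ToolError: not empty
>> inscribe(/gocruk/repre, konusmer_ex)
<< created
>> inscribe(/gocruk/fupruli, bruji_un)
<< ToolError: is a directory
>> times(1)
<< -69
>> translate(-3043, h, s)
<< -10954800

Answer: {bripirn=dralo, flomu=grir, gocruk/, gocruk/fupruli/, gocruk/fupruli/mu=bepru, peflip_o=ziraz_ex}


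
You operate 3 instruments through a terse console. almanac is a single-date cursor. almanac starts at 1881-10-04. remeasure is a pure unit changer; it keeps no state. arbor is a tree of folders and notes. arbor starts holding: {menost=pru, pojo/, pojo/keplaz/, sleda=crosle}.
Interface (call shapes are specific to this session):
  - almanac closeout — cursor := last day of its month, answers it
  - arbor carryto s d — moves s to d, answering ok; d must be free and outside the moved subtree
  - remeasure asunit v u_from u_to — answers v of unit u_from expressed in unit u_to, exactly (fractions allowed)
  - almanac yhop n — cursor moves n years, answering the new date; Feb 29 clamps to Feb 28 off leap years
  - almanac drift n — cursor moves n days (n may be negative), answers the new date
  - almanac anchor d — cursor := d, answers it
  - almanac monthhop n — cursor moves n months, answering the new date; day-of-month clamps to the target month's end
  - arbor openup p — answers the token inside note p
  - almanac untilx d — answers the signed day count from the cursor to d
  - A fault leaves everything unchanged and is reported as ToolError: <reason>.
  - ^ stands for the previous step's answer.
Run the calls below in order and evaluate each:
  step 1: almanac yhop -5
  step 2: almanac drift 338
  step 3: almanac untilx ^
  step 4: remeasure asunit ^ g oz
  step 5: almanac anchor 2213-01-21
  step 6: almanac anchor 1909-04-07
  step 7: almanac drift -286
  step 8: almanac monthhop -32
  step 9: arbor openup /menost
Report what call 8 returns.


Answer: 1905-10-25

Derivation:
% almanac yhop n=-5
= 1876-10-04
% almanac drift n=338
= 1877-09-07
% almanac untilx d=^
= 0
% remeasure asunit v=^ u_from=g u_to=oz
= 0
% almanac anchor d=2213-01-21
= 2213-01-21
% almanac anchor d=1909-04-07
= 1909-04-07
% almanac drift n=-286
= 1908-06-25
% almanac monthhop n=-32
= 1905-10-25
% arbor openup p=/menost
= pru
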